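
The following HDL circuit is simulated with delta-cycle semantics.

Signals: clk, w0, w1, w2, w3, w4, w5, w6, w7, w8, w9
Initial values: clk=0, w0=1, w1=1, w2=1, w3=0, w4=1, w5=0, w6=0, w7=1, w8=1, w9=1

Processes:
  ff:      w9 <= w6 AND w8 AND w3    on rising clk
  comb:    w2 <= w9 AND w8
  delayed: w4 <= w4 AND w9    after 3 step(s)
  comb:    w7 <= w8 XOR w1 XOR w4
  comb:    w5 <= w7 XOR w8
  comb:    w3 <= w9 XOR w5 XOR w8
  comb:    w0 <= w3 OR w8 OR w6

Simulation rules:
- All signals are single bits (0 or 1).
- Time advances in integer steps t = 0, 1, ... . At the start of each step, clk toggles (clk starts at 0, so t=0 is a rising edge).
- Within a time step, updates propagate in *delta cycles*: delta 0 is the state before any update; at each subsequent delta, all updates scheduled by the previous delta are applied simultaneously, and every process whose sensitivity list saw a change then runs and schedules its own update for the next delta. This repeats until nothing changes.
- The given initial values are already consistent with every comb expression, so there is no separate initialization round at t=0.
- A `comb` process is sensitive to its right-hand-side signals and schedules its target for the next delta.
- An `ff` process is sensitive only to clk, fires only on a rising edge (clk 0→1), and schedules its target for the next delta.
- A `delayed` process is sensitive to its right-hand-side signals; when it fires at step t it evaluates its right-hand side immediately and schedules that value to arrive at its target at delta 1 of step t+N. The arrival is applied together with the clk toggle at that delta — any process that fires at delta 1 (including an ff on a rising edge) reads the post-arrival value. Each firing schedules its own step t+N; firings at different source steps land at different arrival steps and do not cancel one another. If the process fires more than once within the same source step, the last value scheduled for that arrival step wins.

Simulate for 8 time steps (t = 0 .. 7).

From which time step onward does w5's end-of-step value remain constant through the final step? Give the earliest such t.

[bits: w7,w5,w9,w1,w2,w6,clk,w8,w0,w4,w3]
t=0: Δ0=10111001110 Δ1=10111011110 Δ2=10011011110 Δ3=10010011111 | 3Δ
t=1: Δ0=10010011111 Δ1=10010001111 | 1Δ
t=2: Δ0=10010001111 Δ1=10010011111 | 1Δ
t=3: Δ0=10010011111 Δ1=10010001101 Δ2=00010001101 Δ3=01010001101 Δ4=01010001100 | 4Δ
t=4: Δ0=01010001100 Δ1=01010011100 | 1Δ
t=5: Δ0=01010011100 Δ1=01010001100 | 1Δ
t=6: Δ0=01010001100 Δ1=01010011100 | 1Δ
t=7: Δ0=01010011100 Δ1=01010001100 | 1Δ

3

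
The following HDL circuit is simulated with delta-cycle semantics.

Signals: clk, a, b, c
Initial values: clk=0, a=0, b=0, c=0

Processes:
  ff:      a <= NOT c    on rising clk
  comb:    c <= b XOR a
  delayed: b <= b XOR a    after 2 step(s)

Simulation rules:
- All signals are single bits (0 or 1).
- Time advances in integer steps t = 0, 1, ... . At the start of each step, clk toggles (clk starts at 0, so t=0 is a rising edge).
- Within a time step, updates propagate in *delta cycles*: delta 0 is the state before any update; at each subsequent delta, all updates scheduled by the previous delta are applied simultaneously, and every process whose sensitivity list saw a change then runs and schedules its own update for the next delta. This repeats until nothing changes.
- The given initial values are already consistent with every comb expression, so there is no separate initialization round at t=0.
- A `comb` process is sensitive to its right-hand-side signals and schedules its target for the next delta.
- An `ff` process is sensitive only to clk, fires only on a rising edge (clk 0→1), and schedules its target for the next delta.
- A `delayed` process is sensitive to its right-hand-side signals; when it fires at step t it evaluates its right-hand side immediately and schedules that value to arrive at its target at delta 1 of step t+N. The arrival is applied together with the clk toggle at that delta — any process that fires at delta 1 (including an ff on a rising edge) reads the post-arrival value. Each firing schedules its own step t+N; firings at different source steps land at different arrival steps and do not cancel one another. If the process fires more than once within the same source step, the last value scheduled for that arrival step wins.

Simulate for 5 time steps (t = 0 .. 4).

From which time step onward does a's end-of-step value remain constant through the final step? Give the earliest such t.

2

[bits: b,clk,a,c]
t=0: Δ0=0000 Δ1=0100 Δ2=0110 Δ3=0111 | 3Δ
t=1: Δ0=0111 Δ1=0011 | 1Δ
t=2: Δ0=0011 Δ1=1111 Δ2=1100 Δ3=1101 | 3Δ
t=3: Δ0=1101 Δ1=1001 | 1Δ
t=4: Δ0=1001 Δ1=1101 | 1Δ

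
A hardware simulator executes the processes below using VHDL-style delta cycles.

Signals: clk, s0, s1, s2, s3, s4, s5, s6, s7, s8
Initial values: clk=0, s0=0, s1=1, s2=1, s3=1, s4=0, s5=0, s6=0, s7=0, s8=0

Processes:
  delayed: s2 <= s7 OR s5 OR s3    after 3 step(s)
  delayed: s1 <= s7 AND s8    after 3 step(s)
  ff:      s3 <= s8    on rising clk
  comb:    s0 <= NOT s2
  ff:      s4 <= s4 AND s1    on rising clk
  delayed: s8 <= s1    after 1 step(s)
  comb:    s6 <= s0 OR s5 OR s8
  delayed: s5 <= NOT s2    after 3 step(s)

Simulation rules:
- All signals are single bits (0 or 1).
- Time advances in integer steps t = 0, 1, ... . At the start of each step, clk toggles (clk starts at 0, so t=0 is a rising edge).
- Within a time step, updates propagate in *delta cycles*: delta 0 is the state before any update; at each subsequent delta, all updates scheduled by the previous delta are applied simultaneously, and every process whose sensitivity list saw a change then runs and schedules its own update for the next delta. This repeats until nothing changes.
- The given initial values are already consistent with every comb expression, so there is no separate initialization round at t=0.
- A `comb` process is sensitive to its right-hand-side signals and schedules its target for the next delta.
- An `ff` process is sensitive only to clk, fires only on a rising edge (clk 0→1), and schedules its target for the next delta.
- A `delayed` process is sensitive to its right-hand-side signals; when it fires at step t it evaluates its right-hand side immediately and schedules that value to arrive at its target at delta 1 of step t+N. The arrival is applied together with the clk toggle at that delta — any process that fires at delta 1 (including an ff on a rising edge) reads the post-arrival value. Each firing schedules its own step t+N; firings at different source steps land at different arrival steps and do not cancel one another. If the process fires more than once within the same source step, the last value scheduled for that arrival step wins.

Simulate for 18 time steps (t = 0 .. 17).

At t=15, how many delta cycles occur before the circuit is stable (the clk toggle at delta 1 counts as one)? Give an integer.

t=0 Δ0: s8=0 s0=0 s3=1 clk=0 s7=0 s5=0 s2=1 s4=0 s6=0 s1=1
  Δ1: clk:0→1
  Δ2: s3:1→0
  (2Δ to stable)
t=1 Δ0: s8=0 s0=0 s3=0 clk=1 s7=0 s5=0 s2=1 s4=0 s6=0 s1=1
  Δ1: clk:1→0
  (1Δ to stable)
t=2 Δ0: s8=0 s0=0 s3=0 clk=0 s7=0 s5=0 s2=1 s4=0 s6=0 s1=1
  Δ1: clk:0→1
  (1Δ to stable)
t=3 Δ0: s8=0 s0=0 s3=0 clk=1 s7=0 s5=0 s2=1 s4=0 s6=0 s1=1
  Δ1: clk:1→0, s2:1→0
  Δ2: s0:0→1
  Δ3: s6:0→1
  (3Δ to stable)
t=4 Δ0: s8=0 s0=1 s3=0 clk=0 s7=0 s5=0 s2=0 s4=0 s6=1 s1=1
  Δ1: clk:0→1
  (1Δ to stable)
t=5 Δ0: s8=0 s0=1 s3=0 clk=1 s7=0 s5=0 s2=0 s4=0 s6=1 s1=1
  Δ1: clk:1→0
  (1Δ to stable)
t=6 Δ0: s8=0 s0=1 s3=0 clk=0 s7=0 s5=0 s2=0 s4=0 s6=1 s1=1
  Δ1: clk:0→1, s5:0→1
  (1Δ to stable)
t=7 Δ0: s8=0 s0=1 s3=0 clk=1 s7=0 s5=1 s2=0 s4=0 s6=1 s1=1
  Δ1: clk:1→0
  (1Δ to stable)
t=8 Δ0: s8=0 s0=1 s3=0 clk=0 s7=0 s5=1 s2=0 s4=0 s6=1 s1=1
  Δ1: clk:0→1
  (1Δ to stable)
t=9 Δ0: s8=0 s0=1 s3=0 clk=1 s7=0 s5=1 s2=0 s4=0 s6=1 s1=1
  Δ1: clk:1→0, s2:0→1
  Δ2: s0:1→0
  (2Δ to stable)
t=10 Δ0: s8=0 s0=0 s3=0 clk=0 s7=0 s5=1 s2=1 s4=0 s6=1 s1=1
  Δ1: clk:0→1
  (1Δ to stable)
t=11 Δ0: s8=0 s0=0 s3=0 clk=1 s7=0 s5=1 s2=1 s4=0 s6=1 s1=1
  Δ1: clk:1→0
  (1Δ to stable)
t=12 Δ0: s8=0 s0=0 s3=0 clk=0 s7=0 s5=1 s2=1 s4=0 s6=1 s1=1
  Δ1: clk:0→1, s5:1→0
  Δ2: s6:1→0
  (2Δ to stable)
t=13 Δ0: s8=0 s0=0 s3=0 clk=1 s7=0 s5=0 s2=1 s4=0 s6=0 s1=1
  Δ1: clk:1→0
  (1Δ to stable)
t=14 Δ0: s8=0 s0=0 s3=0 clk=0 s7=0 s5=0 s2=1 s4=0 s6=0 s1=1
  Δ1: clk:0→1
  (1Δ to stable)
t=15 Δ0: s8=0 s0=0 s3=0 clk=1 s7=0 s5=0 s2=1 s4=0 s6=0 s1=1
  Δ1: clk:1→0, s2:1→0
  Δ2: s0:0→1
  Δ3: s6:0→1
  (3Δ to stable)
t=16 Δ0: s8=0 s0=1 s3=0 clk=0 s7=0 s5=0 s2=0 s4=0 s6=1 s1=1
  Δ1: clk:0→1
  (1Δ to stable)
t=17 Δ0: s8=0 s0=1 s3=0 clk=1 s7=0 s5=0 s2=0 s4=0 s6=1 s1=1
  Δ1: clk:1→0
  (1Δ to stable)

3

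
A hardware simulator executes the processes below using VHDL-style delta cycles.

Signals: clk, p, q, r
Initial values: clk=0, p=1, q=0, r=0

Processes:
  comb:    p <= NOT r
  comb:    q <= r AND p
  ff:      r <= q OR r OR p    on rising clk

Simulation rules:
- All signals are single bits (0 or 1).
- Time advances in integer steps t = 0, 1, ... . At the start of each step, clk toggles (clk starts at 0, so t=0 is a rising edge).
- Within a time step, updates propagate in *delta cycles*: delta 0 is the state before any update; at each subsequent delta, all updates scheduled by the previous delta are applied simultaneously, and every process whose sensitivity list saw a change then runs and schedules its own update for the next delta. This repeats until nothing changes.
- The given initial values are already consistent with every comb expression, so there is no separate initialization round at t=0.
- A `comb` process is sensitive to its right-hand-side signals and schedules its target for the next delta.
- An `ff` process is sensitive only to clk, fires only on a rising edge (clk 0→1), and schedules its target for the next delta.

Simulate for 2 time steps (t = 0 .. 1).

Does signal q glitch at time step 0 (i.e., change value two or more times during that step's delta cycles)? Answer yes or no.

t=0 Δ0: clk=0 q=0 p=1 r=0
  Δ1: clk:0→1
  Δ2: r:0→1
  Δ3: q:0→1, p:1→0
  Δ4: q:1→0
  (4Δ to stable)
t=1 Δ0: clk=1 q=0 p=0 r=1
  Δ1: clk:1→0
  (1Δ to stable)

yes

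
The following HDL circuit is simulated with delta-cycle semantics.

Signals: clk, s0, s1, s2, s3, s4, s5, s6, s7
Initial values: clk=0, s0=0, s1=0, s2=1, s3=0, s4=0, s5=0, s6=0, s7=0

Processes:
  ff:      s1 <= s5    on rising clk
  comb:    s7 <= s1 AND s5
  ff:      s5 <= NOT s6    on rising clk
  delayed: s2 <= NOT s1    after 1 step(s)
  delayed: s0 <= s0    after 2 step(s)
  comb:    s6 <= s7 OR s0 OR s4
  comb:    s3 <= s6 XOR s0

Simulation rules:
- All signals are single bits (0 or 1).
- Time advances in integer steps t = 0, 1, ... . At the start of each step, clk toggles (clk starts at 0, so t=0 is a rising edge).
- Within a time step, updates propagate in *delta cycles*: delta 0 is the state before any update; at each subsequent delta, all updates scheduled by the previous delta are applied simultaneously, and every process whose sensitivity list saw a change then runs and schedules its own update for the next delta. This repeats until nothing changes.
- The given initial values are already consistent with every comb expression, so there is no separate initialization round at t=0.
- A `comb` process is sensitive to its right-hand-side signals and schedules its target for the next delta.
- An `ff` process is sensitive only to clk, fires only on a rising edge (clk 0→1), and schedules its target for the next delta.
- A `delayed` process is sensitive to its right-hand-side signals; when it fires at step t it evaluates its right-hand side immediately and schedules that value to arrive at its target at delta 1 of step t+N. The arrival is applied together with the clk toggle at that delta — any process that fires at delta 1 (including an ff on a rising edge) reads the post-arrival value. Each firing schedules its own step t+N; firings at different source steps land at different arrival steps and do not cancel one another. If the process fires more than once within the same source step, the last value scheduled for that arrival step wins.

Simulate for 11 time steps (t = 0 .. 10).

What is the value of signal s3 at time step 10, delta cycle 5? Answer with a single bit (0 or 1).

t=0 Δ0: s0=0 s2=1 s1=0 s6=0 s5=0 s7=0 clk=0 s4=0 s3=0
  Δ1: clk:0→1
  Δ2: s5:0→1
  (2Δ to stable)
t=1 Δ0: s0=0 s2=1 s1=0 s6=0 s5=1 s7=0 clk=1 s4=0 s3=0
  Δ1: clk:1→0
  (1Δ to stable)
t=2 Δ0: s0=0 s2=1 s1=0 s6=0 s5=1 s7=0 clk=0 s4=0 s3=0
  Δ1: clk:0→1
  Δ2: s1:0→1
  Δ3: s7:0→1
  Δ4: s6:0→1
  Δ5: s3:0→1
  (5Δ to stable)
t=3 Δ0: s0=0 s2=1 s1=1 s6=1 s5=1 s7=1 clk=1 s4=0 s3=1
  Δ1: s2:1→0, clk:1→0
  (1Δ to stable)
t=4 Δ0: s0=0 s2=0 s1=1 s6=1 s5=1 s7=1 clk=0 s4=0 s3=1
  Δ1: clk:0→1
  Δ2: s5:1→0
  Δ3: s7:1→0
  Δ4: s6:1→0
  Δ5: s3:1→0
  (5Δ to stable)
t=5 Δ0: s0=0 s2=0 s1=1 s6=0 s5=0 s7=0 clk=1 s4=0 s3=0
  Δ1: clk:1→0
  (1Δ to stable)
t=6 Δ0: s0=0 s2=0 s1=1 s6=0 s5=0 s7=0 clk=0 s4=0 s3=0
  Δ1: clk:0→1
  Δ2: s1:1→0, s5:0→1
  (2Δ to stable)
t=7 Δ0: s0=0 s2=0 s1=0 s6=0 s5=1 s7=0 clk=1 s4=0 s3=0
  Δ1: s2:0→1, clk:1→0
  (1Δ to stable)
t=8 Δ0: s0=0 s2=1 s1=0 s6=0 s5=1 s7=0 clk=0 s4=0 s3=0
  Δ1: clk:0→1
  Δ2: s1:0→1
  Δ3: s7:0→1
  Δ4: s6:0→1
  Δ5: s3:0→1
  (5Δ to stable)
t=9 Δ0: s0=0 s2=1 s1=1 s6=1 s5=1 s7=1 clk=1 s4=0 s3=1
  Δ1: s2:1→0, clk:1→0
  (1Δ to stable)
t=10 Δ0: s0=0 s2=0 s1=1 s6=1 s5=1 s7=1 clk=0 s4=0 s3=1
  Δ1: clk:0→1
  Δ2: s5:1→0
  Δ3: s7:1→0
  Δ4: s6:1→0
  Δ5: s3:1→0
  (5Δ to stable)

0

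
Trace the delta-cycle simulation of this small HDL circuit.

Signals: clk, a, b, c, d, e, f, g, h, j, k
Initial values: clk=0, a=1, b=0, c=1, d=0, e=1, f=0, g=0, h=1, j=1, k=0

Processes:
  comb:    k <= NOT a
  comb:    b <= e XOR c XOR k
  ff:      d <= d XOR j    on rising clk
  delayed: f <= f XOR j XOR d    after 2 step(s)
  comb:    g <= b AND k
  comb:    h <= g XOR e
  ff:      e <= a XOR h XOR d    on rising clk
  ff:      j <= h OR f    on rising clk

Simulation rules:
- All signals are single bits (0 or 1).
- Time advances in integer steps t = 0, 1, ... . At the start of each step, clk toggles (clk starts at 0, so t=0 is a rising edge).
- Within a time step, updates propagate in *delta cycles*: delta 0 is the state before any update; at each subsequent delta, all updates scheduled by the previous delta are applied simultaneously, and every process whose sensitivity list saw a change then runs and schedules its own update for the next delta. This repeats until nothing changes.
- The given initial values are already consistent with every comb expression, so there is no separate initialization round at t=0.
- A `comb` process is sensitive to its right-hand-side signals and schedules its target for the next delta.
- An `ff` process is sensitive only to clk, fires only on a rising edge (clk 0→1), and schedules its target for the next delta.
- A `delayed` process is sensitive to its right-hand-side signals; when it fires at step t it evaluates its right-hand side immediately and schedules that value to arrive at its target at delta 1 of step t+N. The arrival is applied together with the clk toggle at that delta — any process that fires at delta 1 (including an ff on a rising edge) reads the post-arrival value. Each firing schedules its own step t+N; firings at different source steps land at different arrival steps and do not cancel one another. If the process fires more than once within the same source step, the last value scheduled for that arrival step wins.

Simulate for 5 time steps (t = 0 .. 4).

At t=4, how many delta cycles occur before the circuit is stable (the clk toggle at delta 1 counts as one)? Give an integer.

t0.Δ0 clk=0 h=1 d=0 c=1 e=1 f=0 b=0 g=0 j=1 a=1 k=0
t0.Δ1 clk=1 h=1 d=0 c=1 e=1 f=0 b=0 g=0 j=1 a=1 k=0
t0.Δ2 clk=1 h=1 d=1 c=1 e=0 f=0 b=0 g=0 j=1 a=1 k=0
t0.Δ3 clk=1 h=0 d=1 c=1 e=0 f=0 b=1 g=0 j=1 a=1 k=0
t1.Δ0 clk=1 h=0 d=1 c=1 e=0 f=0 b=1 g=0 j=1 a=1 k=0
t1.Δ1 clk=0 h=0 d=1 c=1 e=0 f=0 b=1 g=0 j=1 a=1 k=0
t2.Δ0 clk=0 h=0 d=1 c=1 e=0 f=0 b=1 g=0 j=1 a=1 k=0
t2.Δ1 clk=1 h=0 d=1 c=1 e=0 f=0 b=1 g=0 j=1 a=1 k=0
t2.Δ2 clk=1 h=0 d=0 c=1 e=0 f=0 b=1 g=0 j=0 a=1 k=0
t3.Δ0 clk=1 h=0 d=0 c=1 e=0 f=0 b=1 g=0 j=0 a=1 k=0
t3.Δ1 clk=0 h=0 d=0 c=1 e=0 f=0 b=1 g=0 j=0 a=1 k=0
t4.Δ0 clk=0 h=0 d=0 c=1 e=0 f=0 b=1 g=0 j=0 a=1 k=0
t4.Δ1 clk=1 h=0 d=0 c=1 e=0 f=0 b=1 g=0 j=0 a=1 k=0
t4.Δ2 clk=1 h=0 d=0 c=1 e=1 f=0 b=1 g=0 j=0 a=1 k=0
t4.Δ3 clk=1 h=1 d=0 c=1 e=1 f=0 b=0 g=0 j=0 a=1 k=0

3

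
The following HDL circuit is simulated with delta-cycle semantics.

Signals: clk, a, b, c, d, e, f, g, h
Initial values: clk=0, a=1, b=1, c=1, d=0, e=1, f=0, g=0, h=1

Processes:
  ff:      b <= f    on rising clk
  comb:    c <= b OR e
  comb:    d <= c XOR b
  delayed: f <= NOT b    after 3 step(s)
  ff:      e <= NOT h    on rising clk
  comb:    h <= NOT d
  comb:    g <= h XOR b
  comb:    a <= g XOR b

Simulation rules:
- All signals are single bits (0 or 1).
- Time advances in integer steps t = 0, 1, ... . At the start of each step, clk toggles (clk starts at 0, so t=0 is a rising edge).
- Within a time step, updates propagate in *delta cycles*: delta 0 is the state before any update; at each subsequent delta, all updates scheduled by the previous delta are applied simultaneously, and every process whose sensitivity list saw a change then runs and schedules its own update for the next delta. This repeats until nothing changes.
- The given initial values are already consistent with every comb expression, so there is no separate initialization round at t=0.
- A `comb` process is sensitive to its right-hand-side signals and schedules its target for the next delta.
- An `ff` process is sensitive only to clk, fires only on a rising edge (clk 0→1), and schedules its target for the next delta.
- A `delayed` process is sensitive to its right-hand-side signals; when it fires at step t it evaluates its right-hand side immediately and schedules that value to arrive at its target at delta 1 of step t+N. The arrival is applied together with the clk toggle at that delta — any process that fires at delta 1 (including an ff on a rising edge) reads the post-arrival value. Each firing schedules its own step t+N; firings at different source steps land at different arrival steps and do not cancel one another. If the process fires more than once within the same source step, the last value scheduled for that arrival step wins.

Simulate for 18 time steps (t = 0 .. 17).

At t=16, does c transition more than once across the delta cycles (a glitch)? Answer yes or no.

no

t0.Δ0 a=1 h=1 d=0 g=0 b=1 clk=0 c=1 e=1 f=0
t0.Δ1 a=1 h=1 d=0 g=0 b=1 clk=1 c=1 e=1 f=0
t0.Δ2 a=1 h=1 d=0 g=0 b=0 clk=1 c=1 e=0 f=0
t0.Δ3 a=0 h=1 d=1 g=1 b=0 clk=1 c=0 e=0 f=0
t0.Δ4 a=1 h=0 d=0 g=1 b=0 clk=1 c=0 e=0 f=0
t0.Δ5 a=1 h=1 d=0 g=0 b=0 clk=1 c=0 e=0 f=0
t0.Δ6 a=0 h=1 d=0 g=1 b=0 clk=1 c=0 e=0 f=0
t0.Δ7 a=1 h=1 d=0 g=1 b=0 clk=1 c=0 e=0 f=0
t1.Δ0 a=1 h=1 d=0 g=1 b=0 clk=1 c=0 e=0 f=0
t1.Δ1 a=1 h=1 d=0 g=1 b=0 clk=0 c=0 e=0 f=0
t2.Δ0 a=1 h=1 d=0 g=1 b=0 clk=0 c=0 e=0 f=0
t2.Δ1 a=1 h=1 d=0 g=1 b=0 clk=1 c=0 e=0 f=0
t3.Δ0 a=1 h=1 d=0 g=1 b=0 clk=1 c=0 e=0 f=0
t3.Δ1 a=1 h=1 d=0 g=1 b=0 clk=0 c=0 e=0 f=1
t4.Δ0 a=1 h=1 d=0 g=1 b=0 clk=0 c=0 e=0 f=1
t4.Δ1 a=1 h=1 d=0 g=1 b=0 clk=1 c=0 e=0 f=1
t4.Δ2 a=1 h=1 d=0 g=1 b=1 clk=1 c=0 e=0 f=1
t4.Δ3 a=0 h=1 d=1 g=0 b=1 clk=1 c=1 e=0 f=1
t4.Δ4 a=1 h=0 d=0 g=0 b=1 clk=1 c=1 e=0 f=1
t4.Δ5 a=1 h=1 d=0 g=1 b=1 clk=1 c=1 e=0 f=1
t4.Δ6 a=0 h=1 d=0 g=0 b=1 clk=1 c=1 e=0 f=1
t4.Δ7 a=1 h=1 d=0 g=0 b=1 clk=1 c=1 e=0 f=1
t5.Δ0 a=1 h=1 d=0 g=0 b=1 clk=1 c=1 e=0 f=1
t5.Δ1 a=1 h=1 d=0 g=0 b=1 clk=0 c=1 e=0 f=1
t6.Δ0 a=1 h=1 d=0 g=0 b=1 clk=0 c=1 e=0 f=1
t6.Δ1 a=1 h=1 d=0 g=0 b=1 clk=1 c=1 e=0 f=1
t7.Δ0 a=1 h=1 d=0 g=0 b=1 clk=1 c=1 e=0 f=1
t7.Δ1 a=1 h=1 d=0 g=0 b=1 clk=0 c=1 e=0 f=0
t8.Δ0 a=1 h=1 d=0 g=0 b=1 clk=0 c=1 e=0 f=0
t8.Δ1 a=1 h=1 d=0 g=0 b=1 clk=1 c=1 e=0 f=0
t8.Δ2 a=1 h=1 d=0 g=0 b=0 clk=1 c=1 e=0 f=0
t8.Δ3 a=0 h=1 d=1 g=1 b=0 clk=1 c=0 e=0 f=0
t8.Δ4 a=1 h=0 d=0 g=1 b=0 clk=1 c=0 e=0 f=0
t8.Δ5 a=1 h=1 d=0 g=0 b=0 clk=1 c=0 e=0 f=0
t8.Δ6 a=0 h=1 d=0 g=1 b=0 clk=1 c=0 e=0 f=0
t8.Δ7 a=1 h=1 d=0 g=1 b=0 clk=1 c=0 e=0 f=0
t9.Δ0 a=1 h=1 d=0 g=1 b=0 clk=1 c=0 e=0 f=0
t9.Δ1 a=1 h=1 d=0 g=1 b=0 clk=0 c=0 e=0 f=0
t10.Δ0 a=1 h=1 d=0 g=1 b=0 clk=0 c=0 e=0 f=0
t10.Δ1 a=1 h=1 d=0 g=1 b=0 clk=1 c=0 e=0 f=0
t11.Δ0 a=1 h=1 d=0 g=1 b=0 clk=1 c=0 e=0 f=0
t11.Δ1 a=1 h=1 d=0 g=1 b=0 clk=0 c=0 e=0 f=1
t12.Δ0 a=1 h=1 d=0 g=1 b=0 clk=0 c=0 e=0 f=1
t12.Δ1 a=1 h=1 d=0 g=1 b=0 clk=1 c=0 e=0 f=1
t12.Δ2 a=1 h=1 d=0 g=1 b=1 clk=1 c=0 e=0 f=1
t12.Δ3 a=0 h=1 d=1 g=0 b=1 clk=1 c=1 e=0 f=1
t12.Δ4 a=1 h=0 d=0 g=0 b=1 clk=1 c=1 e=0 f=1
t12.Δ5 a=1 h=1 d=0 g=1 b=1 clk=1 c=1 e=0 f=1
t12.Δ6 a=0 h=1 d=0 g=0 b=1 clk=1 c=1 e=0 f=1
t12.Δ7 a=1 h=1 d=0 g=0 b=1 clk=1 c=1 e=0 f=1
t13.Δ0 a=1 h=1 d=0 g=0 b=1 clk=1 c=1 e=0 f=1
t13.Δ1 a=1 h=1 d=0 g=0 b=1 clk=0 c=1 e=0 f=1
t14.Δ0 a=1 h=1 d=0 g=0 b=1 clk=0 c=1 e=0 f=1
t14.Δ1 a=1 h=1 d=0 g=0 b=1 clk=1 c=1 e=0 f=1
t15.Δ0 a=1 h=1 d=0 g=0 b=1 clk=1 c=1 e=0 f=1
t15.Δ1 a=1 h=1 d=0 g=0 b=1 clk=0 c=1 e=0 f=0
t16.Δ0 a=1 h=1 d=0 g=0 b=1 clk=0 c=1 e=0 f=0
t16.Δ1 a=1 h=1 d=0 g=0 b=1 clk=1 c=1 e=0 f=0
t16.Δ2 a=1 h=1 d=0 g=0 b=0 clk=1 c=1 e=0 f=0
t16.Δ3 a=0 h=1 d=1 g=1 b=0 clk=1 c=0 e=0 f=0
t16.Δ4 a=1 h=0 d=0 g=1 b=0 clk=1 c=0 e=0 f=0
t16.Δ5 a=1 h=1 d=0 g=0 b=0 clk=1 c=0 e=0 f=0
t16.Δ6 a=0 h=1 d=0 g=1 b=0 clk=1 c=0 e=0 f=0
t16.Δ7 a=1 h=1 d=0 g=1 b=0 clk=1 c=0 e=0 f=0
t17.Δ0 a=1 h=1 d=0 g=1 b=0 clk=1 c=0 e=0 f=0
t17.Δ1 a=1 h=1 d=0 g=1 b=0 clk=0 c=0 e=0 f=0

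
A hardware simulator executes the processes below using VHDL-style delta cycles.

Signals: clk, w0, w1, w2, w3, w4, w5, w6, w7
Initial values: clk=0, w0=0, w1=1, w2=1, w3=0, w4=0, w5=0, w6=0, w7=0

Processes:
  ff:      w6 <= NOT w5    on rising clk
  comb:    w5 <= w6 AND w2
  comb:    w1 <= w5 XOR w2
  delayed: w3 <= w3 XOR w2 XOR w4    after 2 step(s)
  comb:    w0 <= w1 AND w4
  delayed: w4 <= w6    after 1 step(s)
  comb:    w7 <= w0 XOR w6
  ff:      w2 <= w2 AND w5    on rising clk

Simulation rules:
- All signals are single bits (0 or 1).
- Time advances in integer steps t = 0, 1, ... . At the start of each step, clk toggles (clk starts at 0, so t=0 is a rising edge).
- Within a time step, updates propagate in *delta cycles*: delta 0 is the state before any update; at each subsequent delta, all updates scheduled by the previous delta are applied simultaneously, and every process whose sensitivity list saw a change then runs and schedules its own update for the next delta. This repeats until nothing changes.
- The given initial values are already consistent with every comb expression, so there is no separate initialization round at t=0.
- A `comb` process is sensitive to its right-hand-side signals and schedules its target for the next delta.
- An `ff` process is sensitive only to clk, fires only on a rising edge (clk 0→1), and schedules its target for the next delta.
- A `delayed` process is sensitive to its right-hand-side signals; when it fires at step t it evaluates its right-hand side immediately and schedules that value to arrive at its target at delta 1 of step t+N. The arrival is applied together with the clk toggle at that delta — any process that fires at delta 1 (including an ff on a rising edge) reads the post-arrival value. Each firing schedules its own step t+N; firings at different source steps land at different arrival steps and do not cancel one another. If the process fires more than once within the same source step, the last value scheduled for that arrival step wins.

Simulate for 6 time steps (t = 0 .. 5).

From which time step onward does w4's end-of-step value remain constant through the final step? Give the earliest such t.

t0.Δ0 w7=0 w3=0 w2=1 w4=0 w1=1 w6=0 w0=0 w5=0 clk=0
t0.Δ1 w7=0 w3=0 w2=1 w4=0 w1=1 w6=0 w0=0 w5=0 clk=1
t0.Δ2 w7=0 w3=0 w2=0 w4=0 w1=1 w6=1 w0=0 w5=0 clk=1
t0.Δ3 w7=1 w3=0 w2=0 w4=0 w1=0 w6=1 w0=0 w5=0 clk=1
t1.Δ0 w7=1 w3=0 w2=0 w4=0 w1=0 w6=1 w0=0 w5=0 clk=1
t1.Δ1 w7=1 w3=0 w2=0 w4=1 w1=0 w6=1 w0=0 w5=0 clk=0
t2.Δ0 w7=1 w3=0 w2=0 w4=1 w1=0 w6=1 w0=0 w5=0 clk=0
t2.Δ1 w7=1 w3=0 w2=0 w4=1 w1=0 w6=1 w0=0 w5=0 clk=1
t3.Δ0 w7=1 w3=0 w2=0 w4=1 w1=0 w6=1 w0=0 w5=0 clk=1
t3.Δ1 w7=1 w3=1 w2=0 w4=1 w1=0 w6=1 w0=0 w5=0 clk=0
t4.Δ0 w7=1 w3=1 w2=0 w4=1 w1=0 w6=1 w0=0 w5=0 clk=0
t4.Δ1 w7=1 w3=1 w2=0 w4=1 w1=0 w6=1 w0=0 w5=0 clk=1
t5.Δ0 w7=1 w3=1 w2=0 w4=1 w1=0 w6=1 w0=0 w5=0 clk=1
t5.Δ1 w7=1 w3=0 w2=0 w4=1 w1=0 w6=1 w0=0 w5=0 clk=0

1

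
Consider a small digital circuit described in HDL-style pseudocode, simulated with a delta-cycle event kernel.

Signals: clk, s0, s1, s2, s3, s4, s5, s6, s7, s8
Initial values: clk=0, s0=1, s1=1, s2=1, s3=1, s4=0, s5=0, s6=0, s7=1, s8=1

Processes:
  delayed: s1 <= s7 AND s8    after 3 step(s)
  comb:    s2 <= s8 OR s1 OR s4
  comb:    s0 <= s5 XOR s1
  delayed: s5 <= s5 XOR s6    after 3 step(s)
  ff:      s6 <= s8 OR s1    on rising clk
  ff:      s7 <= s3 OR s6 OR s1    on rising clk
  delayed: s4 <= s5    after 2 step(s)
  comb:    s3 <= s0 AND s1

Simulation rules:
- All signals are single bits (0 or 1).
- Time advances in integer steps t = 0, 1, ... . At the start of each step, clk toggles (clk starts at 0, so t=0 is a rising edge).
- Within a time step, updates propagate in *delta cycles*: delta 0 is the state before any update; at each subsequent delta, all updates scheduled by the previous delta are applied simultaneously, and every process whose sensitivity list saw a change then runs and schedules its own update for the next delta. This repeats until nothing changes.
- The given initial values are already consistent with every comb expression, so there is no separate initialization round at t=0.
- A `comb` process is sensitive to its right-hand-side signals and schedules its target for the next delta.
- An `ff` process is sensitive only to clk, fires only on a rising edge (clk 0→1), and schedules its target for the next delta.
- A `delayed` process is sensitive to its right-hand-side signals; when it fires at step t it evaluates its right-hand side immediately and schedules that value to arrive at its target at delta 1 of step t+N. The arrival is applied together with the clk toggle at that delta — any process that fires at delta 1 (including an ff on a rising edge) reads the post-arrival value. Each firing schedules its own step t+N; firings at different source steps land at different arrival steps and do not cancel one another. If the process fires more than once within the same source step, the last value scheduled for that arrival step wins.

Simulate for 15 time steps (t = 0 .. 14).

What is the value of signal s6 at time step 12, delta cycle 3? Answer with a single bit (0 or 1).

1

t=0 Δ0: s8=1 s3=1 s7=1 clk=0 s4=0 s5=0 s2=1 s1=1 s6=0 s0=1
  Δ1: clk:0→1
  Δ2: s6:0→1
  (2Δ to stable)
t=1 Δ0: s8=1 s3=1 s7=1 clk=1 s4=0 s5=0 s2=1 s1=1 s6=1 s0=1
  Δ1: clk:1→0
  (1Δ to stable)
t=2 Δ0: s8=1 s3=1 s7=1 clk=0 s4=0 s5=0 s2=1 s1=1 s6=1 s0=1
  Δ1: clk:0→1
  (1Δ to stable)
t=3 Δ0: s8=1 s3=1 s7=1 clk=1 s4=0 s5=0 s2=1 s1=1 s6=1 s0=1
  Δ1: clk:1→0, s5:0→1
  Δ2: s0:1→0
  Δ3: s3:1→0
  (3Δ to stable)
t=4 Δ0: s8=1 s3=0 s7=1 clk=0 s4=0 s5=1 s2=1 s1=1 s6=1 s0=0
  Δ1: clk:0→1
  (1Δ to stable)
t=5 Δ0: s8=1 s3=0 s7=1 clk=1 s4=0 s5=1 s2=1 s1=1 s6=1 s0=0
  Δ1: clk:1→0, s4:0→1
  (1Δ to stable)
t=6 Δ0: s8=1 s3=0 s7=1 clk=0 s4=1 s5=1 s2=1 s1=1 s6=1 s0=0
  Δ1: clk:0→1, s5:1→0
  Δ2: s0:0→1
  Δ3: s3:0→1
  (3Δ to stable)
t=7 Δ0: s8=1 s3=1 s7=1 clk=1 s4=1 s5=0 s2=1 s1=1 s6=1 s0=1
  Δ1: clk:1→0
  (1Δ to stable)
t=8 Δ0: s8=1 s3=1 s7=1 clk=0 s4=1 s5=0 s2=1 s1=1 s6=1 s0=1
  Δ1: clk:0→1, s4:1→0
  (1Δ to stable)
t=9 Δ0: s8=1 s3=1 s7=1 clk=1 s4=0 s5=0 s2=1 s1=1 s6=1 s0=1
  Δ1: clk:1→0, s5:0→1
  Δ2: s0:1→0
  Δ3: s3:1→0
  (3Δ to stable)
t=10 Δ0: s8=1 s3=0 s7=1 clk=0 s4=0 s5=1 s2=1 s1=1 s6=1 s0=0
  Δ1: clk:0→1
  (1Δ to stable)
t=11 Δ0: s8=1 s3=0 s7=1 clk=1 s4=0 s5=1 s2=1 s1=1 s6=1 s0=0
  Δ1: clk:1→0, s4:0→1
  (1Δ to stable)
t=12 Δ0: s8=1 s3=0 s7=1 clk=0 s4=1 s5=1 s2=1 s1=1 s6=1 s0=0
  Δ1: clk:0→1, s5:1→0
  Δ2: s0:0→1
  Δ3: s3:0→1
  (3Δ to stable)
t=13 Δ0: s8=1 s3=1 s7=1 clk=1 s4=1 s5=0 s2=1 s1=1 s6=1 s0=1
  Δ1: clk:1→0
  (1Δ to stable)
t=14 Δ0: s8=1 s3=1 s7=1 clk=0 s4=1 s5=0 s2=1 s1=1 s6=1 s0=1
  Δ1: clk:0→1, s4:1→0
  (1Δ to stable)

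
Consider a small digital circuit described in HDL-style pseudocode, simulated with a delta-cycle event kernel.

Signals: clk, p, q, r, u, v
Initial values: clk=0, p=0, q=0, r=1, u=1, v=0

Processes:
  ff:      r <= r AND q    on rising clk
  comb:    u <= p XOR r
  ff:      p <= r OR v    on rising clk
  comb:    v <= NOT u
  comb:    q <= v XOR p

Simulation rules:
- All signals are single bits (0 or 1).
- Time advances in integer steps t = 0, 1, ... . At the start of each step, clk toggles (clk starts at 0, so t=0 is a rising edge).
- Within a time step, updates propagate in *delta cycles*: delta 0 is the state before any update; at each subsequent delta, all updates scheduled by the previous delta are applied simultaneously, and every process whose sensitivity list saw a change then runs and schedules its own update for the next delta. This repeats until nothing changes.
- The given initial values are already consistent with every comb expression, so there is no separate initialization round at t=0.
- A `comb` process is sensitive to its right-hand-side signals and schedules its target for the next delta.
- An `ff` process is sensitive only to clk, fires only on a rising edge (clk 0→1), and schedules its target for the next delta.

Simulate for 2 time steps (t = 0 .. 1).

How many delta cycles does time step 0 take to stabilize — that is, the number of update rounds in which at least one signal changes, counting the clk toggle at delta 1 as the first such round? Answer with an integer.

3

t0.Δ0 q=0 u=1 p=0 clk=0 r=1 v=0
t0.Δ1 q=0 u=1 p=0 clk=1 r=1 v=0
t0.Δ2 q=0 u=1 p=1 clk=1 r=0 v=0
t0.Δ3 q=1 u=1 p=1 clk=1 r=0 v=0
t1.Δ0 q=1 u=1 p=1 clk=1 r=0 v=0
t1.Δ1 q=1 u=1 p=1 clk=0 r=0 v=0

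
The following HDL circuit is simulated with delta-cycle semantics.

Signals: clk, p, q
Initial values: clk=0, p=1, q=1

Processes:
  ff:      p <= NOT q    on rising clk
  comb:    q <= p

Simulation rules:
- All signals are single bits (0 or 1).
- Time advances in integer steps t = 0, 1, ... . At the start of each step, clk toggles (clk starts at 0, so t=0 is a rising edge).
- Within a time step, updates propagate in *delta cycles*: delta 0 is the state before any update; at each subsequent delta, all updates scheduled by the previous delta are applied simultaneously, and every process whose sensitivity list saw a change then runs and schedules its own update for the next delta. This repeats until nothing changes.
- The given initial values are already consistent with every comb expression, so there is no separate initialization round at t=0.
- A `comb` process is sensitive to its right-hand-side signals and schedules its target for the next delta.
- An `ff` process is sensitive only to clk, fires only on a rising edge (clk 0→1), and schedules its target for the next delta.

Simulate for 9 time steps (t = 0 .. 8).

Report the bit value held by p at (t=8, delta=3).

0

t0.Δ0 clk=0 p=1 q=1
t0.Δ1 clk=1 p=1 q=1
t0.Δ2 clk=1 p=0 q=1
t0.Δ3 clk=1 p=0 q=0
t1.Δ0 clk=1 p=0 q=0
t1.Δ1 clk=0 p=0 q=0
t2.Δ0 clk=0 p=0 q=0
t2.Δ1 clk=1 p=0 q=0
t2.Δ2 clk=1 p=1 q=0
t2.Δ3 clk=1 p=1 q=1
t3.Δ0 clk=1 p=1 q=1
t3.Δ1 clk=0 p=1 q=1
t4.Δ0 clk=0 p=1 q=1
t4.Δ1 clk=1 p=1 q=1
t4.Δ2 clk=1 p=0 q=1
t4.Δ3 clk=1 p=0 q=0
t5.Δ0 clk=1 p=0 q=0
t5.Δ1 clk=0 p=0 q=0
t6.Δ0 clk=0 p=0 q=0
t6.Δ1 clk=1 p=0 q=0
t6.Δ2 clk=1 p=1 q=0
t6.Δ3 clk=1 p=1 q=1
t7.Δ0 clk=1 p=1 q=1
t7.Δ1 clk=0 p=1 q=1
t8.Δ0 clk=0 p=1 q=1
t8.Δ1 clk=1 p=1 q=1
t8.Δ2 clk=1 p=0 q=1
t8.Δ3 clk=1 p=0 q=0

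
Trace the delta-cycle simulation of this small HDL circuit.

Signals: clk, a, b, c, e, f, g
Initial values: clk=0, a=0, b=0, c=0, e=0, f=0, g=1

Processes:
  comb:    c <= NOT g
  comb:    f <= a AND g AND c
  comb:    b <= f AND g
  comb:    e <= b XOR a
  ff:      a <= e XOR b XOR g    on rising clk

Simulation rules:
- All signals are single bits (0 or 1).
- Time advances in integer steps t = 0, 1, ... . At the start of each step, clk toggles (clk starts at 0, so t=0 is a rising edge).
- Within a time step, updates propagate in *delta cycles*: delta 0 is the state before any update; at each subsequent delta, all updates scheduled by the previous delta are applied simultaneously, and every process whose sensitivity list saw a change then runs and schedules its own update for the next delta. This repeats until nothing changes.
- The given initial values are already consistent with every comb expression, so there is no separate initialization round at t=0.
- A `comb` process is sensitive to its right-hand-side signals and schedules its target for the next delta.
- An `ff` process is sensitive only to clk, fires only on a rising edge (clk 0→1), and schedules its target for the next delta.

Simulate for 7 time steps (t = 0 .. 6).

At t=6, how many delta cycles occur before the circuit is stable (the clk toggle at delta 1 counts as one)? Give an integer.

[bits: f,clk,e,c,g,a,b]
t=0: Δ0=0000100 Δ1=0100100 Δ2=0100110 Δ3=0110110 | 3Δ
t=1: Δ0=0110110 Δ1=0010110 | 1Δ
t=2: Δ0=0010110 Δ1=0110110 Δ2=0110100 Δ3=0100100 | 3Δ
t=3: Δ0=0100100 Δ1=0000100 | 1Δ
t=4: Δ0=0000100 Δ1=0100100 Δ2=0100110 Δ3=0110110 | 3Δ
t=5: Δ0=0110110 Δ1=0010110 | 1Δ
t=6: Δ0=0010110 Δ1=0110110 Δ2=0110100 Δ3=0100100 | 3Δ

3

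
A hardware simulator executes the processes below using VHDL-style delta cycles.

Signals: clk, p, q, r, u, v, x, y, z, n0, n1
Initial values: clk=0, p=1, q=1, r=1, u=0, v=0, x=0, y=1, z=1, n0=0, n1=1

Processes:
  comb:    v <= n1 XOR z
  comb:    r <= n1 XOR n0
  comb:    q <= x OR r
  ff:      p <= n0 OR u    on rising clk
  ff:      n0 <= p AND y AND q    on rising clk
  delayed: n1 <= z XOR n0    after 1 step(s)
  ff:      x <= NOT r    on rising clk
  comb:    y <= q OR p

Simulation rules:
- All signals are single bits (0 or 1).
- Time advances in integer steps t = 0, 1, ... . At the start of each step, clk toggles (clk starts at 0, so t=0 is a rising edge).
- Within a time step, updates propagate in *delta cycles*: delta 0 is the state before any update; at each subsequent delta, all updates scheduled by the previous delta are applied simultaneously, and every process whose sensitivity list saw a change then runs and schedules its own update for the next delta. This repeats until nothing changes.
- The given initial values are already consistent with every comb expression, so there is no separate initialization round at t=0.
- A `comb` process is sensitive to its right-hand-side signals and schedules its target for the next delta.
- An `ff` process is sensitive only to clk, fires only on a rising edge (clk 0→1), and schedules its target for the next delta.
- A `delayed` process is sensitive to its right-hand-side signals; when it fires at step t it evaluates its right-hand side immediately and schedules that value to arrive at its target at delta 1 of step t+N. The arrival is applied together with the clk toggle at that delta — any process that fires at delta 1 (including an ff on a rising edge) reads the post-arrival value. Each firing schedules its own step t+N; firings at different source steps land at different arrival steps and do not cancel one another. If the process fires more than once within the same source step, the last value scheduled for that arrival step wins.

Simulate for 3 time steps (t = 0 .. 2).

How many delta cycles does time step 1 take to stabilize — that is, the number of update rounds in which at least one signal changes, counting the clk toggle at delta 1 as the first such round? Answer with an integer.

4

t0.Δ0 n1=1 y=1 z=1 q=1 clk=0 n0=0 r=1 p=1 v=0 x=0 u=0
t0.Δ1 n1=1 y=1 z=1 q=1 clk=1 n0=0 r=1 p=1 v=0 x=0 u=0
t0.Δ2 n1=1 y=1 z=1 q=1 clk=1 n0=1 r=1 p=0 v=0 x=0 u=0
t0.Δ3 n1=1 y=1 z=1 q=1 clk=1 n0=1 r=0 p=0 v=0 x=0 u=0
t0.Δ4 n1=1 y=1 z=1 q=0 clk=1 n0=1 r=0 p=0 v=0 x=0 u=0
t0.Δ5 n1=1 y=0 z=1 q=0 clk=1 n0=1 r=0 p=0 v=0 x=0 u=0
t1.Δ0 n1=1 y=0 z=1 q=0 clk=1 n0=1 r=0 p=0 v=0 x=0 u=0
t1.Δ1 n1=0 y=0 z=1 q=0 clk=0 n0=1 r=0 p=0 v=0 x=0 u=0
t1.Δ2 n1=0 y=0 z=1 q=0 clk=0 n0=1 r=1 p=0 v=1 x=0 u=0
t1.Δ3 n1=0 y=0 z=1 q=1 clk=0 n0=1 r=1 p=0 v=1 x=0 u=0
t1.Δ4 n1=0 y=1 z=1 q=1 clk=0 n0=1 r=1 p=0 v=1 x=0 u=0
t2.Δ0 n1=0 y=1 z=1 q=1 clk=0 n0=1 r=1 p=0 v=1 x=0 u=0
t2.Δ1 n1=0 y=1 z=1 q=1 clk=1 n0=1 r=1 p=0 v=1 x=0 u=0
t2.Δ2 n1=0 y=1 z=1 q=1 clk=1 n0=0 r=1 p=1 v=1 x=0 u=0
t2.Δ3 n1=0 y=1 z=1 q=1 clk=1 n0=0 r=0 p=1 v=1 x=0 u=0
t2.Δ4 n1=0 y=1 z=1 q=0 clk=1 n0=0 r=0 p=1 v=1 x=0 u=0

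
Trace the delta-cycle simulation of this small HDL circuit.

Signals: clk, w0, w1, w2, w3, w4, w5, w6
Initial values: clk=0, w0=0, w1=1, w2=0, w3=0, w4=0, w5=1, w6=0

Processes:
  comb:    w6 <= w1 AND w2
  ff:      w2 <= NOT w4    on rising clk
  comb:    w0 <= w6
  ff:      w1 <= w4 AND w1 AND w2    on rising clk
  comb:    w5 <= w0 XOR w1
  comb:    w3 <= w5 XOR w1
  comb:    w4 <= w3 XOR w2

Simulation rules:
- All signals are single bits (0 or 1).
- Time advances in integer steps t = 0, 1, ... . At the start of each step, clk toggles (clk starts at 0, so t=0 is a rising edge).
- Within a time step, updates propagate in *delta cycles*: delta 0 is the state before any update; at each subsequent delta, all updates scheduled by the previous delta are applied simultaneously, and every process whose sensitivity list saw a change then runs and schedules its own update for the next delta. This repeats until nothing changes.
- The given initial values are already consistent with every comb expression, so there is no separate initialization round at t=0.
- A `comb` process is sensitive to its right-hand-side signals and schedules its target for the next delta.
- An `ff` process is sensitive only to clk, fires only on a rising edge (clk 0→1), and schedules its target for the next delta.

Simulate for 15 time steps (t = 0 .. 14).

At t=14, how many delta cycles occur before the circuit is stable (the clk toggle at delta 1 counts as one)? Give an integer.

t=0 Δ0: w6=0 w2=0 w1=1 clk=0 w0=0 w5=1 w3=0 w4=0
  Δ1: clk:0→1
  Δ2: w2:0→1, w1:1→0
  Δ3: w5:1→0, w3:0→1, w4:0→1
  Δ4: w3:1→0, w4:1→0
  Δ5: w4:0→1
  (5Δ to stable)
t=1 Δ0: w6=0 w2=1 w1=0 clk=1 w0=0 w5=0 w3=0 w4=1
  Δ1: clk:1→0
  (1Δ to stable)
t=2 Δ0: w6=0 w2=1 w1=0 clk=0 w0=0 w5=0 w3=0 w4=1
  Δ1: clk:0→1
  Δ2: w2:1→0
  Δ3: w4:1→0
  (3Δ to stable)
t=3 Δ0: w6=0 w2=0 w1=0 clk=1 w0=0 w5=0 w3=0 w4=0
  Δ1: clk:1→0
  (1Δ to stable)
t=4 Δ0: w6=0 w2=0 w1=0 clk=0 w0=0 w5=0 w3=0 w4=0
  Δ1: clk:0→1
  Δ2: w2:0→1
  Δ3: w4:0→1
  (3Δ to stable)
t=5 Δ0: w6=0 w2=1 w1=0 clk=1 w0=0 w5=0 w3=0 w4=1
  Δ1: clk:1→0
  (1Δ to stable)
t=6 Δ0: w6=0 w2=1 w1=0 clk=0 w0=0 w5=0 w3=0 w4=1
  Δ1: clk:0→1
  Δ2: w2:1→0
  Δ3: w4:1→0
  (3Δ to stable)
t=7 Δ0: w6=0 w2=0 w1=0 clk=1 w0=0 w5=0 w3=0 w4=0
  Δ1: clk:1→0
  (1Δ to stable)
t=8 Δ0: w6=0 w2=0 w1=0 clk=0 w0=0 w5=0 w3=0 w4=0
  Δ1: clk:0→1
  Δ2: w2:0→1
  Δ3: w4:0→1
  (3Δ to stable)
t=9 Δ0: w6=0 w2=1 w1=0 clk=1 w0=0 w5=0 w3=0 w4=1
  Δ1: clk:1→0
  (1Δ to stable)
t=10 Δ0: w6=0 w2=1 w1=0 clk=0 w0=0 w5=0 w3=0 w4=1
  Δ1: clk:0→1
  Δ2: w2:1→0
  Δ3: w4:1→0
  (3Δ to stable)
t=11 Δ0: w6=0 w2=0 w1=0 clk=1 w0=0 w5=0 w3=0 w4=0
  Δ1: clk:1→0
  (1Δ to stable)
t=12 Δ0: w6=0 w2=0 w1=0 clk=0 w0=0 w5=0 w3=0 w4=0
  Δ1: clk:0→1
  Δ2: w2:0→1
  Δ3: w4:0→1
  (3Δ to stable)
t=13 Δ0: w6=0 w2=1 w1=0 clk=1 w0=0 w5=0 w3=0 w4=1
  Δ1: clk:1→0
  (1Δ to stable)
t=14 Δ0: w6=0 w2=1 w1=0 clk=0 w0=0 w5=0 w3=0 w4=1
  Δ1: clk:0→1
  Δ2: w2:1→0
  Δ3: w4:1→0
  (3Δ to stable)

3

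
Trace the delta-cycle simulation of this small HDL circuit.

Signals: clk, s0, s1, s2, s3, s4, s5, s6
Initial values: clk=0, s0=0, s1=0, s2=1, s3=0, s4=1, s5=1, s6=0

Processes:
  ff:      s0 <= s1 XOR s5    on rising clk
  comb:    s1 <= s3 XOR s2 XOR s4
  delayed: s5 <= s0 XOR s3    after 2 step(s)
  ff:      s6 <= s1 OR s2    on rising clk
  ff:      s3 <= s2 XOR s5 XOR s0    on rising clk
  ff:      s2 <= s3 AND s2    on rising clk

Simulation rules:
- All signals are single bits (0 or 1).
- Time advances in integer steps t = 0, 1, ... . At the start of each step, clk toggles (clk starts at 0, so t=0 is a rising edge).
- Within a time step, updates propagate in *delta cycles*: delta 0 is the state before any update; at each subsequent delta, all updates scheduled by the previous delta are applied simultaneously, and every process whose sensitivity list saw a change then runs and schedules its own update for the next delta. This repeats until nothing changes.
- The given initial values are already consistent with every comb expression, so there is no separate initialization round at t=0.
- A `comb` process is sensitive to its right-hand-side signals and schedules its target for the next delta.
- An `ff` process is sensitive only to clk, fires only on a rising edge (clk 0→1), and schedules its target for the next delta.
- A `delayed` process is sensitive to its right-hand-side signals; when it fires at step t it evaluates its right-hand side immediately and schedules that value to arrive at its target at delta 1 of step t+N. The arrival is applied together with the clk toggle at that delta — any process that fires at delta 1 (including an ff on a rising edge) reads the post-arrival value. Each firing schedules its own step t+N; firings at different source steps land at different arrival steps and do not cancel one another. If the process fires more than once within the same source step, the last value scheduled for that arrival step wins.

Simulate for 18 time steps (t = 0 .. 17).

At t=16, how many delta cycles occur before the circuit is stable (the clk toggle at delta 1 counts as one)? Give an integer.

2

t=0 Δ0: s2=1 clk=0 s1=0 s6=0 s4=1 s0=0 s5=1 s3=0
  Δ1: clk:0→1
  Δ2: s2:1→0, s6:0→1, s0:0→1
  Δ3: s1:0→1
  (3Δ to stable)
t=1 Δ0: s2=0 clk=1 s1=1 s6=1 s4=1 s0=1 s5=1 s3=0
  Δ1: clk:1→0
  (1Δ to stable)
t=2 Δ0: s2=0 clk=0 s1=1 s6=1 s4=1 s0=1 s5=1 s3=0
  Δ1: clk:0→1
  Δ2: s0:1→0
  (2Δ to stable)
t=3 Δ0: s2=0 clk=1 s1=1 s6=1 s4=1 s0=0 s5=1 s3=0
  Δ1: clk:1→0
  (1Δ to stable)
t=4 Δ0: s2=0 clk=0 s1=1 s6=1 s4=1 s0=0 s5=1 s3=0
  Δ1: clk:0→1, s5:1→0
  Δ2: s0:0→1
  (2Δ to stable)
t=5 Δ0: s2=0 clk=1 s1=1 s6=1 s4=1 s0=1 s5=0 s3=0
  Δ1: clk:1→0
  (1Δ to stable)
t=6 Δ0: s2=0 clk=0 s1=1 s6=1 s4=1 s0=1 s5=0 s3=0
  Δ1: clk:0→1, s5:0→1
  Δ2: s0:1→0
  (2Δ to stable)
t=7 Δ0: s2=0 clk=1 s1=1 s6=1 s4=1 s0=0 s5=1 s3=0
  Δ1: clk:1→0
  (1Δ to stable)
t=8 Δ0: s2=0 clk=0 s1=1 s6=1 s4=1 s0=0 s5=1 s3=0
  Δ1: clk:0→1, s5:1→0
  Δ2: s0:0→1
  (2Δ to stable)
t=9 Δ0: s2=0 clk=1 s1=1 s6=1 s4=1 s0=1 s5=0 s3=0
  Δ1: clk:1→0
  (1Δ to stable)
t=10 Δ0: s2=0 clk=0 s1=1 s6=1 s4=1 s0=1 s5=0 s3=0
  Δ1: clk:0→1, s5:0→1
  Δ2: s0:1→0
  (2Δ to stable)
t=11 Δ0: s2=0 clk=1 s1=1 s6=1 s4=1 s0=0 s5=1 s3=0
  Δ1: clk:1→0
  (1Δ to stable)
t=12 Δ0: s2=0 clk=0 s1=1 s6=1 s4=1 s0=0 s5=1 s3=0
  Δ1: clk:0→1, s5:1→0
  Δ2: s0:0→1
  (2Δ to stable)
t=13 Δ0: s2=0 clk=1 s1=1 s6=1 s4=1 s0=1 s5=0 s3=0
  Δ1: clk:1→0
  (1Δ to stable)
t=14 Δ0: s2=0 clk=0 s1=1 s6=1 s4=1 s0=1 s5=0 s3=0
  Δ1: clk:0→1, s5:0→1
  Δ2: s0:1→0
  (2Δ to stable)
t=15 Δ0: s2=0 clk=1 s1=1 s6=1 s4=1 s0=0 s5=1 s3=0
  Δ1: clk:1→0
  (1Δ to stable)
t=16 Δ0: s2=0 clk=0 s1=1 s6=1 s4=1 s0=0 s5=1 s3=0
  Δ1: clk:0→1, s5:1→0
  Δ2: s0:0→1
  (2Δ to stable)
t=17 Δ0: s2=0 clk=1 s1=1 s6=1 s4=1 s0=1 s5=0 s3=0
  Δ1: clk:1→0
  (1Δ to stable)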